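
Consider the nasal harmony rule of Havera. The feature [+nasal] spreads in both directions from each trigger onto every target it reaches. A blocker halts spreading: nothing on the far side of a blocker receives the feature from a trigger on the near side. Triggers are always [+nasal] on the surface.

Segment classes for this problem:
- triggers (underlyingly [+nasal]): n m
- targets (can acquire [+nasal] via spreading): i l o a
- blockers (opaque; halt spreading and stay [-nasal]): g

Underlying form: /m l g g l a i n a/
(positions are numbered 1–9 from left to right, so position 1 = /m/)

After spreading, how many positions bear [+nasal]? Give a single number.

From /m/ at 1 rightward: 2 /l/ → [+nasal]; 3 /g/ blocks.
From /m/ at 1 leftward: word edge.
From /n/ at 8 rightward: 9 /a/ → [+nasal]; word edge.
From /n/ at 8 leftward: 7 /i/ → [+nasal]; 6 /a/ → [+nasal]; 5 /l/ → [+nasal]; 4 /g/ blocks.
[+nasal] positions on the surface: 1 2 5 6 7 8 9.

7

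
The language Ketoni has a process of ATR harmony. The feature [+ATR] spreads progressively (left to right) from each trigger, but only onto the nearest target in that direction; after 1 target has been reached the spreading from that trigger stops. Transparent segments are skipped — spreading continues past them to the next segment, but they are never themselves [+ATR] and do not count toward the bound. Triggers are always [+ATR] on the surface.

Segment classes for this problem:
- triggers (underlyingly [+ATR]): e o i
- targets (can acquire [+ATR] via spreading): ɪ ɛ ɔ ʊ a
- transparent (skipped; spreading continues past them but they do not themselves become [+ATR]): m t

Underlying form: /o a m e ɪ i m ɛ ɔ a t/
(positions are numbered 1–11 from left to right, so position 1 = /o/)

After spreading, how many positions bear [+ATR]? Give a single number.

From /o/ at 1 rightward: 2 /a/ → [+ATR]; bound reached.
From /e/ at 4 rightward: 5 /ɪ/ → [+ATR]; bound reached.
From /i/ at 6 rightward: 7 /m/ transparent; 8 /ɛ/ → [+ATR]; bound reached.
Targets with no active source: positions 9 10 stay [-ATR].
[+ATR] positions on the surface: 1 2 4 5 6 8.

6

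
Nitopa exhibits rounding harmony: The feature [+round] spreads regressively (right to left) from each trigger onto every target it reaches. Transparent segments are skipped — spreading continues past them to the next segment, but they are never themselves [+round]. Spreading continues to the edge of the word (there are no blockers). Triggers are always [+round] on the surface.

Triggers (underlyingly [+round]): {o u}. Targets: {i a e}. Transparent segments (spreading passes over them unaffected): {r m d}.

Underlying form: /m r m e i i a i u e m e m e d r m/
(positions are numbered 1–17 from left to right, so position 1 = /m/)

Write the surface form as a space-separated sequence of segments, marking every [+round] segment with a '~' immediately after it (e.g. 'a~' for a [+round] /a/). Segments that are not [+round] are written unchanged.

m r m e~ i~ i~ a~ i~ u~ e m e m e d r m

From /u/ at 9 leftward: 8 /i/ → [+round]; 7 /a/ → [+round]; 6 /i/ → [+round]; 5 /i/ → [+round]; 4 /e/ → [+round]; 3 /m/ transparent; 2 /r/ transparent; 1 /m/ transparent; word edge.
Targets with no active source: positions 10 12 14 stay [-round].
[+round] positions on the surface: 4 5 6 7 8 9.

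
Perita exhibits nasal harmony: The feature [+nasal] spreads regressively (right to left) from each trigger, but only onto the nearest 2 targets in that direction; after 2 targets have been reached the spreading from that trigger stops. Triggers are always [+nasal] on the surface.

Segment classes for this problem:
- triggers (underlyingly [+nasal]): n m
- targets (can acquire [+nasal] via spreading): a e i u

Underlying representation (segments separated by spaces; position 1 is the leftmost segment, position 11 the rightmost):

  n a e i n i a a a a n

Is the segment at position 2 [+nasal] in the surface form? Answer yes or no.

no

From /n/ at 1 leftward: word edge.
From /n/ at 5 leftward: 4 /i/ → [+nasal]; 3 /e/ → [+nasal]; bound reached.
From /n/ at 11 leftward: 10 /a/ → [+nasal]; 9 /a/ → [+nasal]; bound reached.
Targets with no active source: positions 2 6 7 8 stay [-nasal].
[+nasal] positions on the surface: 1 3 4 5 9 10 11.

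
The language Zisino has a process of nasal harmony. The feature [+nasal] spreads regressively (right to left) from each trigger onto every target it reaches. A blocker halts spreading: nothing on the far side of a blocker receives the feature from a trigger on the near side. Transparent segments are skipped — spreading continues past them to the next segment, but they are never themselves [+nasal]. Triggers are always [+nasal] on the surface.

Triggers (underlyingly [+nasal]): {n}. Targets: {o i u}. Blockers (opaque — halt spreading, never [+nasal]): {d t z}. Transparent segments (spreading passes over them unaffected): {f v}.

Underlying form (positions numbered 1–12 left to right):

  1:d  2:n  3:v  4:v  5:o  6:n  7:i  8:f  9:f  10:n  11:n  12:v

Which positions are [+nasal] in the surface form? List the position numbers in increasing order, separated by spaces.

From /n/ at 2 leftward: 1 /d/ blocks.
From /n/ at 6 leftward: 5 /o/ → [+nasal]; 4 /v/ transparent; 3 /v/ transparent; 2 /n/ is itself a trigger — this domain ends here.
From /n/ at 10 leftward: 9 /f/ transparent; 8 /f/ transparent; 7 /i/ → [+nasal]; 6 /n/ is itself a trigger — this domain ends here.
From /n/ at 11 leftward: 10 /n/ is itself a trigger — this domain ends here.

2 5 6 7 10 11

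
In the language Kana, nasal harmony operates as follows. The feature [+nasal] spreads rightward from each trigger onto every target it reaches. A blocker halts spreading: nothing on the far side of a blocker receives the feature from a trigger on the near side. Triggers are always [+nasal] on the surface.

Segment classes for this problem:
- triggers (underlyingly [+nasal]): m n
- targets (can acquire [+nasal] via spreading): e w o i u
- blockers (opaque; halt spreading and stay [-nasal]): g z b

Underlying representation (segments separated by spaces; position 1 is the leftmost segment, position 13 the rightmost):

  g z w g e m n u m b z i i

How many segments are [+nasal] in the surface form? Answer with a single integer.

From /m/ at 6 rightward: 7 /n/ is itself a trigger — this domain ends here.
From /n/ at 7 rightward: 8 /u/ → [+nasal]; 9 /m/ is itself a trigger — this domain ends here.
From /m/ at 9 rightward: 10 /b/ blocks.
Targets with no active source: positions 3 5 12 13 stay [-nasal].
[+nasal] positions on the surface: 6 7 8 9.

4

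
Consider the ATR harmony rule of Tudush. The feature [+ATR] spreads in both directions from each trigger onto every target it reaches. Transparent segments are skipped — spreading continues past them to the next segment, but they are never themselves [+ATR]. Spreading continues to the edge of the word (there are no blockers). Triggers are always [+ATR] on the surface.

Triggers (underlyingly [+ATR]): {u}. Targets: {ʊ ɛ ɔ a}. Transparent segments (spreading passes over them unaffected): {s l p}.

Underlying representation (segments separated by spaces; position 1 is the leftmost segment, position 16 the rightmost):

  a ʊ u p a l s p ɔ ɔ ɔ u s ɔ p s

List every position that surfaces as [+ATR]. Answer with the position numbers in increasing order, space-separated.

1 2 3 5 9 10 11 12 14

From /u/ at 3 rightward: 4 /p/ transparent; 5 /a/ → [+ATR]; 6 /l/ transparent; 7 /s/ transparent; 8 /p/ transparent; 9 /ɔ/ → [+ATR]; 10 /ɔ/ → [+ATR]; 11 /ɔ/ → [+ATR]; 12 /u/ is itself a trigger — this domain ends here.
From /u/ at 3 leftward: 2 /ʊ/ → [+ATR]; 1 /a/ → [+ATR]; word edge.
From /u/ at 12 rightward: 13 /s/ transparent; 14 /ɔ/ → [+ATR]; 15 /p/ transparent; 16 /s/ transparent; word edge.
From /u/ at 12 leftward: 11 /ɔ/ → [+ATR]; 10 /ɔ/ → [+ATR]; 9 /ɔ/ → [+ATR]; 8 /p/ transparent; 7 /s/ transparent; 6 /l/ transparent; 5 /a/ → [+ATR]; 4 /p/ transparent; 3 /u/ is itself a trigger — this domain ends here.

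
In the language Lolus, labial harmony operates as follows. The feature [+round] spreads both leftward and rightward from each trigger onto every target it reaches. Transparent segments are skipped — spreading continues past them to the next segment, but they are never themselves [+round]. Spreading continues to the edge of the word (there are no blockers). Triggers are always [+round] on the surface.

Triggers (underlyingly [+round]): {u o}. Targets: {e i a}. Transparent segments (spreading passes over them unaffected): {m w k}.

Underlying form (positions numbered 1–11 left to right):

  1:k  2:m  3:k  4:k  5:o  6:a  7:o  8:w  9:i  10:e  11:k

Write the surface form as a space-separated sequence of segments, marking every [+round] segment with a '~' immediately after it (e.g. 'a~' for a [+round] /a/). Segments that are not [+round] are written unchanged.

k m k k o~ a~ o~ w i~ e~ k

From /o/ at 5 rightward: 6 /a/ → [+round]; 7 /o/ is itself a trigger — this domain ends here.
From /o/ at 5 leftward: 4 /k/ transparent; 3 /k/ transparent; 2 /m/ transparent; 1 /k/ transparent; word edge.
From /o/ at 7 rightward: 8 /w/ transparent; 9 /i/ → [+round]; 10 /e/ → [+round]; 11 /k/ transparent; word edge.
From /o/ at 7 leftward: 6 /a/ → [+round]; 5 /o/ is itself a trigger — this domain ends here.
[+round] positions on the surface: 5 6 7 9 10.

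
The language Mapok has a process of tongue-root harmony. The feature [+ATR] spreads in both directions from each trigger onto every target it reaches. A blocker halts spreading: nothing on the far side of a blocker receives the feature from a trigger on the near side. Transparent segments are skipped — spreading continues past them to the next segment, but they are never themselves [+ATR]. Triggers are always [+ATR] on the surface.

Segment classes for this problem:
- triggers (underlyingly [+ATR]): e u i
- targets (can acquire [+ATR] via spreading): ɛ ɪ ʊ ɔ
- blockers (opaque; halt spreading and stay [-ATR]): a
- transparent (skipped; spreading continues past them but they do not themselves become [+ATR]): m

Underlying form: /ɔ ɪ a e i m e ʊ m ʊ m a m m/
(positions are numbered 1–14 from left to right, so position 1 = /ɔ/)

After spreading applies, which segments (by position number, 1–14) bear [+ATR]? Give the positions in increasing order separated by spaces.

From /e/ at 4 rightward: 5 /i/ is itself a trigger — this domain ends here.
From /e/ at 4 leftward: 3 /a/ blocks.
From /i/ at 5 rightward: 6 /m/ transparent; 7 /e/ is itself a trigger — this domain ends here.
From /i/ at 5 leftward: 4 /e/ is itself a trigger — this domain ends here.
From /e/ at 7 rightward: 8 /ʊ/ → [+ATR]; 9 /m/ transparent; 10 /ʊ/ → [+ATR]; 11 /m/ transparent; 12 /a/ blocks.
From /e/ at 7 leftward: 6 /m/ transparent; 5 /i/ is itself a trigger — this domain ends here.
Targets with no active source: positions 1 2 stay [-ATR].

4 5 7 8 10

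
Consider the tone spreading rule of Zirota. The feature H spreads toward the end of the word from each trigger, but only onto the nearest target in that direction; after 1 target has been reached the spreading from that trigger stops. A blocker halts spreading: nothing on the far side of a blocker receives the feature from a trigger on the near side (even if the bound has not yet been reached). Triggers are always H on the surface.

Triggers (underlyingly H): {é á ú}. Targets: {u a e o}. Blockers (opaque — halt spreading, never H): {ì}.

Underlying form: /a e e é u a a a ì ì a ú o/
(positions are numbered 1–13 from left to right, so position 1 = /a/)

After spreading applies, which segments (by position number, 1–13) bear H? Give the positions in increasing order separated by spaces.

4 5 12 13

From /é/ at 4 rightward: 5 /u/ → H; bound reached.
From /ú/ at 12 rightward: 13 /o/ → H; bound reached.
Targets with no active source: positions 1 2 3 6 7 8 11 stay [-high tone].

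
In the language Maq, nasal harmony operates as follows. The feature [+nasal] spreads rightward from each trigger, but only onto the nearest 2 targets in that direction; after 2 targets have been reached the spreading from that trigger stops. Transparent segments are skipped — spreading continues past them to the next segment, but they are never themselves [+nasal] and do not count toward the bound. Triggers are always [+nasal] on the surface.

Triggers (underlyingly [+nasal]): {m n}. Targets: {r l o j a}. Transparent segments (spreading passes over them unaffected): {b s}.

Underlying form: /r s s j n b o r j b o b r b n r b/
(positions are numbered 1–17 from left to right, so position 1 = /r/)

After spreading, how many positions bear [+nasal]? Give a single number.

From /n/ at 5 rightward: 6 /b/ transparent; 7 /o/ → [+nasal]; 8 /r/ → [+nasal]; bound reached.
From /n/ at 15 rightward: 16 /r/ → [+nasal]; 17 /b/ transparent; word edge.
Targets with no active source: positions 1 4 9 11 13 stay [-nasal].
[+nasal] positions on the surface: 5 7 8 15 16.

5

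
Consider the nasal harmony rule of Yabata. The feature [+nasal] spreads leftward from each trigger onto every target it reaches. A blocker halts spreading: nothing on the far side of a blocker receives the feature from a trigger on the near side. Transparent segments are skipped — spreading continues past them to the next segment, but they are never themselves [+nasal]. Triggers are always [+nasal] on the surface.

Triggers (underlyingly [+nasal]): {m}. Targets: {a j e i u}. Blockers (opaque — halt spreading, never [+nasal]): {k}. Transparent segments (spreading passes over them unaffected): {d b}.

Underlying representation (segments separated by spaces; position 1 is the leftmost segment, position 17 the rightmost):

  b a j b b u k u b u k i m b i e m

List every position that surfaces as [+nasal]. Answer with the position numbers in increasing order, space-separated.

12 13 15 16 17

From /m/ at 13 leftward: 12 /i/ → [+nasal]; 11 /k/ blocks.
From /m/ at 17 leftward: 16 /e/ → [+nasal]; 15 /i/ → [+nasal]; 14 /b/ transparent; 13 /m/ is itself a trigger — this domain ends here.
Targets with no active source: positions 2 3 6 8 10 stay [-nasal].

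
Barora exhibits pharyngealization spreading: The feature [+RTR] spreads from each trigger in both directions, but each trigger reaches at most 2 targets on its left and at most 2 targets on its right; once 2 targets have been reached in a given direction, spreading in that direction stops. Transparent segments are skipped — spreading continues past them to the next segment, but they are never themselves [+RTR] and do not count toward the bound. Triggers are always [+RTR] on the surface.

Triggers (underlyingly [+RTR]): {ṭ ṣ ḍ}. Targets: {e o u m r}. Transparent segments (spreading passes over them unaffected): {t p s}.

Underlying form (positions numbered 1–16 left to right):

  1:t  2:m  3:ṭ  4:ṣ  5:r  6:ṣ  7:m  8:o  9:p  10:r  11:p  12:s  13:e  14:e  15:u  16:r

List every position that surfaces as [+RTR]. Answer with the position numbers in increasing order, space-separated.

2 3 4 5 6 7 8

From /ṭ/ at 3 rightward: 4 /ṣ/ is itself a trigger — this domain ends here.
From /ṭ/ at 3 leftward: 2 /m/ → [+RTR]; 1 /t/ transparent; word edge.
From /ṣ/ at 4 rightward: 5 /r/ → [+RTR]; 6 /ṣ/ is itself a trigger — this domain ends here.
From /ṣ/ at 4 leftward: 3 /ṭ/ is itself a trigger — this domain ends here.
From /ṣ/ at 6 rightward: 7 /m/ → [+RTR]; 8 /o/ → [+RTR]; bound reached.
From /ṣ/ at 6 leftward: 5 /r/ → [+RTR]; 4 /ṣ/ is itself a trigger — this domain ends here.
Targets with no active source: positions 10 13 14 15 16 stay [-emphatic].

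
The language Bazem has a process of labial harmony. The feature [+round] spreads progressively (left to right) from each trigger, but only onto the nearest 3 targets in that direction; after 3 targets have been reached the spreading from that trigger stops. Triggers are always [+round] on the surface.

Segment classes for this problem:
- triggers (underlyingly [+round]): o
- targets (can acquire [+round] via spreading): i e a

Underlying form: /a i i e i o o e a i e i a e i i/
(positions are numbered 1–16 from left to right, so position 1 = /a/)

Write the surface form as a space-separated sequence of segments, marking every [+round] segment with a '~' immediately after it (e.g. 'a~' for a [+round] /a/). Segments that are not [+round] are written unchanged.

From /o/ at 6 rightward: 7 /o/ is itself a trigger — this domain ends here.
From /o/ at 7 rightward: 8 /e/ → [+round]; 9 /a/ → [+round]; 10 /i/ → [+round]; bound reached.
Targets with no active source: positions 1 2 3 4 5 11 12 13 14 15 16 stay [-round].
[+round] positions on the surface: 6 7 8 9 10.

a i i e i o~ o~ e~ a~ i~ e i a e i i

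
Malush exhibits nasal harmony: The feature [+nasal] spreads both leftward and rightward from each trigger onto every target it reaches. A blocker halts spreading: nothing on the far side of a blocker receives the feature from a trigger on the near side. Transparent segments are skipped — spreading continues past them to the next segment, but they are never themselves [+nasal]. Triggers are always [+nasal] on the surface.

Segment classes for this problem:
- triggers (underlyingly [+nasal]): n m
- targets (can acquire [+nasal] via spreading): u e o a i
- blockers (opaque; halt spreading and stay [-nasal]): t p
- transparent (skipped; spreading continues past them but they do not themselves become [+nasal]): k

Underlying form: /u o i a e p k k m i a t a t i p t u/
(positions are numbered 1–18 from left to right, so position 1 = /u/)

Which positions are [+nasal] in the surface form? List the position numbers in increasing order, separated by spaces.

From /m/ at 9 rightward: 10 /i/ → [+nasal]; 11 /a/ → [+nasal]; 12 /t/ blocks.
From /m/ at 9 leftward: 8 /k/ transparent; 7 /k/ transparent; 6 /p/ blocks.
Targets with no active source: positions 1 2 3 4 5 13 15 18 stay [-nasal].

9 10 11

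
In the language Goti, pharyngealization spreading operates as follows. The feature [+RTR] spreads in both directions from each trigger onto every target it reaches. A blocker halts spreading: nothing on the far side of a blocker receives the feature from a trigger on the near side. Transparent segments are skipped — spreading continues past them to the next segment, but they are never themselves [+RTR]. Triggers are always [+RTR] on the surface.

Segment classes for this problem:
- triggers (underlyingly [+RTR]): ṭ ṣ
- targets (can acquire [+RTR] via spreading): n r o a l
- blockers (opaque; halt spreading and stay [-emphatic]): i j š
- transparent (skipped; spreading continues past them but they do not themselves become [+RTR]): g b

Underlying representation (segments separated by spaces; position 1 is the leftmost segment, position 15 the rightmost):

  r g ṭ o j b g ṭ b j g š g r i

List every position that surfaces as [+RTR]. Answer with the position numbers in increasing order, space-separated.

From /ṭ/ at 3 rightward: 4 /o/ → [+RTR]; 5 /j/ blocks.
From /ṭ/ at 3 leftward: 2 /g/ transparent; 1 /r/ → [+RTR]; word edge.
From /ṭ/ at 8 rightward: 9 /b/ transparent; 10 /j/ blocks.
From /ṭ/ at 8 leftward: 7 /g/ transparent; 6 /b/ transparent; 5 /j/ blocks.
Target with no active source: position 14 stays [-emphatic].

1 3 4 8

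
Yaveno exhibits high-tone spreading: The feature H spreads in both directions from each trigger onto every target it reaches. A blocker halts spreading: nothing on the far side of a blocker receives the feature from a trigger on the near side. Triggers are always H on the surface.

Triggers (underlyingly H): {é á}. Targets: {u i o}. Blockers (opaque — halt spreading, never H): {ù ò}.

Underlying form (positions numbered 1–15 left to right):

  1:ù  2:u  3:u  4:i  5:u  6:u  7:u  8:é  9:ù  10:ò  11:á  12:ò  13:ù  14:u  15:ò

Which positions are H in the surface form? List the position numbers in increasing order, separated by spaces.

2 3 4 5 6 7 8 11

From /é/ at 8 rightward: 9 /ù/ blocks.
From /é/ at 8 leftward: 7 /u/ → H; 6 /u/ → H; 5 /u/ → H; 4 /i/ → H; 3 /u/ → H; 2 /u/ → H; 1 /ù/ blocks.
From /á/ at 11 rightward: 12 /ò/ blocks.
From /á/ at 11 leftward: 10 /ò/ blocks.
Target with no active source: position 14 stays [-high tone].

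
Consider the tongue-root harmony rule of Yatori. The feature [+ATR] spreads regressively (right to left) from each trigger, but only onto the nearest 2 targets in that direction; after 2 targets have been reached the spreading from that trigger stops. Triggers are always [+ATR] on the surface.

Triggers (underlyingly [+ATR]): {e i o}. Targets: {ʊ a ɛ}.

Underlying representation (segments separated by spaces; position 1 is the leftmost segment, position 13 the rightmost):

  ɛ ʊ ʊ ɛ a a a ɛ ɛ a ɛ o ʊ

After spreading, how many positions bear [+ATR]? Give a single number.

3

From /o/ at 12 leftward: 11 /ɛ/ → [+ATR]; 10 /a/ → [+ATR]; bound reached.
Targets with no active source: positions 1 2 3 4 5 6 7 8 9 13 stay [-ATR].
[+ATR] positions on the surface: 10 11 12.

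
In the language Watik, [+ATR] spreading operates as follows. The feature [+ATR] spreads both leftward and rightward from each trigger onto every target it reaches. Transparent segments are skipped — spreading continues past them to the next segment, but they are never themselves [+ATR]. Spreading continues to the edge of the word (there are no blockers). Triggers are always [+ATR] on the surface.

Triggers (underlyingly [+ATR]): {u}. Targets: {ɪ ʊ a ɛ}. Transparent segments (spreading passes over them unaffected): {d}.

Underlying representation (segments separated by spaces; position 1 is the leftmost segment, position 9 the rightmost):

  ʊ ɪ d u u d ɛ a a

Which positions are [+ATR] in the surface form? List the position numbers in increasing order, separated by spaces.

From /u/ at 4 rightward: 5 /u/ is itself a trigger — this domain ends here.
From /u/ at 4 leftward: 3 /d/ transparent; 2 /ɪ/ → [+ATR]; 1 /ʊ/ → [+ATR]; word edge.
From /u/ at 5 rightward: 6 /d/ transparent; 7 /ɛ/ → [+ATR]; 8 /a/ → [+ATR]; 9 /a/ → [+ATR]; word edge.
From /u/ at 5 leftward: 4 /u/ is itself a trigger — this domain ends here.

1 2 4 5 7 8 9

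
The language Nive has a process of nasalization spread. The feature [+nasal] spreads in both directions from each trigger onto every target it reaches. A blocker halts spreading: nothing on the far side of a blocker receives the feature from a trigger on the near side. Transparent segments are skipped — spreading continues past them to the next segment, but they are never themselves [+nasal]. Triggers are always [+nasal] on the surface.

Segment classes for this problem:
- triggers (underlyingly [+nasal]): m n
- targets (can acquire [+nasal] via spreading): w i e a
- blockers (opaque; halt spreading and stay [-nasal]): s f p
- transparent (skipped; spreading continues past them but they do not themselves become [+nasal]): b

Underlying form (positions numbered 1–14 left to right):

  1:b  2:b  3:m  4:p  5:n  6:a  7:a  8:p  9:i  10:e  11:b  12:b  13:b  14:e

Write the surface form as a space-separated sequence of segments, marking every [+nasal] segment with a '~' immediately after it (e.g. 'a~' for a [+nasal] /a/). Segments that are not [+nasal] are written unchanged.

From /m/ at 3 rightward: 4 /p/ blocks.
From /m/ at 3 leftward: 2 /b/ transparent; 1 /b/ transparent; word edge.
From /n/ at 5 rightward: 6 /a/ → [+nasal]; 7 /a/ → [+nasal]; 8 /p/ blocks.
From /n/ at 5 leftward: 4 /p/ blocks.
Targets with no active source: positions 9 10 14 stay [-nasal].
[+nasal] positions on the surface: 3 5 6 7.

b b m~ p n~ a~ a~ p i e b b b e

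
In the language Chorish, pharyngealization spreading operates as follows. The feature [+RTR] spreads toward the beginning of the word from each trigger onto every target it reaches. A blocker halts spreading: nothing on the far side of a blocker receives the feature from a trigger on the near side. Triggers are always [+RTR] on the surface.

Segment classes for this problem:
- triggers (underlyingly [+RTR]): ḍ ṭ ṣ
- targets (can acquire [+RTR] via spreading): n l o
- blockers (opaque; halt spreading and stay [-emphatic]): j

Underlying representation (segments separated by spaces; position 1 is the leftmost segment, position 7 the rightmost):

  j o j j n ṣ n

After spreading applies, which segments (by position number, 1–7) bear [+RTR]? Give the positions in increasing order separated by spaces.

From /ṣ/ at 6 leftward: 5 /n/ → [+RTR]; 4 /j/ blocks.
Targets with no active source: positions 2 7 stay [-emphatic].

5 6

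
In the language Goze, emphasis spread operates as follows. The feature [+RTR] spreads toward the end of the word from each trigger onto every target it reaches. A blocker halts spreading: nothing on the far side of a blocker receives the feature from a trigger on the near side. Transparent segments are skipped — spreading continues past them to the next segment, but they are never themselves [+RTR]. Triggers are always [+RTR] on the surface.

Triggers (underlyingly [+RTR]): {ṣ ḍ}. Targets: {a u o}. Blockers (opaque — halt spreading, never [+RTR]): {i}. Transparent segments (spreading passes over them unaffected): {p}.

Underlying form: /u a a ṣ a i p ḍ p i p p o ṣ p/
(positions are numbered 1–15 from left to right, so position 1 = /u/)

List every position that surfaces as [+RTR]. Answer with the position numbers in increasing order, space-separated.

4 5 8 14

From /ṣ/ at 4 rightward: 5 /a/ → [+RTR]; 6 /i/ blocks.
From /ḍ/ at 8 rightward: 9 /p/ transparent; 10 /i/ blocks.
From /ṣ/ at 14 rightward: 15 /p/ transparent; word edge.
Targets with no active source: positions 1 2 3 13 stay [-emphatic].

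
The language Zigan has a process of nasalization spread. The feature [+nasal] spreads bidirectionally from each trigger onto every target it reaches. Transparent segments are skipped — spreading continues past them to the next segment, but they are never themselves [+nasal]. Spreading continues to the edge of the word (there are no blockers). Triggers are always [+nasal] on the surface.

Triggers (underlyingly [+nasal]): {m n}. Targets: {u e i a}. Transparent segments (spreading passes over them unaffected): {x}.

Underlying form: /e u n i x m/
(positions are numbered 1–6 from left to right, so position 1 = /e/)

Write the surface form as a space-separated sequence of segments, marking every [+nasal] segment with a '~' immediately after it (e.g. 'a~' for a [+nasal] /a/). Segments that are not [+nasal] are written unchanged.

e~ u~ n~ i~ x m~

From /n/ at 3 rightward: 4 /i/ → [+nasal]; 5 /x/ transparent; 6 /m/ is itself a trigger — this domain ends here.
From /n/ at 3 leftward: 2 /u/ → [+nasal]; 1 /e/ → [+nasal]; word edge.
From /m/ at 6 rightward: word edge.
From /m/ at 6 leftward: 5 /x/ transparent; 4 /i/ → [+nasal]; 3 /n/ is itself a trigger — this domain ends here.
[+nasal] positions on the surface: 1 2 3 4 6.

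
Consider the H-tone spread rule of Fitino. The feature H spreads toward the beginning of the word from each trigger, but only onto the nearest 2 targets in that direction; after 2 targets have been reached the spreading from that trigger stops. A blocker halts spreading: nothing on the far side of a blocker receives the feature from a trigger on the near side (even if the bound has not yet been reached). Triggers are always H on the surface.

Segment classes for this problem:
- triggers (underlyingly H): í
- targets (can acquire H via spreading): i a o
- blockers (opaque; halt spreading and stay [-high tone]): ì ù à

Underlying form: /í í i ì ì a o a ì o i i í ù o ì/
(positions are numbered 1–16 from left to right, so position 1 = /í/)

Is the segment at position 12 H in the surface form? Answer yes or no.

From /í/ at 1 leftward: word edge.
From /í/ at 2 leftward: 1 /í/ is itself a trigger — this domain ends here.
From /í/ at 13 leftward: 12 /i/ → H; 11 /i/ → H; bound reached.
Targets with no active source: positions 3 6 7 8 10 15 stay [-high tone].
H positions on the surface: 1 2 11 12 13.

yes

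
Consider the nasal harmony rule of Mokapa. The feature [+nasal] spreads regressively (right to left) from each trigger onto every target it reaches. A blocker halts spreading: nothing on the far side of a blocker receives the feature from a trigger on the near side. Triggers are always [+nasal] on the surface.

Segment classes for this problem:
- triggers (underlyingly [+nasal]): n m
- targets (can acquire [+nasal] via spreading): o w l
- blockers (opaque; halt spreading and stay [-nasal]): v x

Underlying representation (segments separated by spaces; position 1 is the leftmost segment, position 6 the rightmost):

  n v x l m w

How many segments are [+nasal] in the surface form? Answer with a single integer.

3

From /n/ at 1 leftward: word edge.
From /m/ at 5 leftward: 4 /l/ → [+nasal]; 3 /x/ blocks.
Target with no active source: position 6 stays [-nasal].
[+nasal] positions on the surface: 1 4 5.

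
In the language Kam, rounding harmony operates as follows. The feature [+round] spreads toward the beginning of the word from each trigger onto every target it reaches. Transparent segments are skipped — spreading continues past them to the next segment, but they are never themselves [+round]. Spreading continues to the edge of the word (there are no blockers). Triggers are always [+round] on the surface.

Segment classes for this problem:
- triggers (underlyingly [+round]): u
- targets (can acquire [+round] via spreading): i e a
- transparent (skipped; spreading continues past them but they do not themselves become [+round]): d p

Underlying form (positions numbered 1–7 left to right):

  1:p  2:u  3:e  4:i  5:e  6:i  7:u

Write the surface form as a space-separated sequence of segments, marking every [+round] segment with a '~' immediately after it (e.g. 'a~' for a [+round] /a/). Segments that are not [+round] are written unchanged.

p u~ e~ i~ e~ i~ u~

From /u/ at 2 leftward: 1 /p/ transparent; word edge.
From /u/ at 7 leftward: 6 /i/ → [+round]; 5 /e/ → [+round]; 4 /i/ → [+round]; 3 /e/ → [+round]; 2 /u/ is itself a trigger — this domain ends here.
[+round] positions on the surface: 2 3 4 5 6 7.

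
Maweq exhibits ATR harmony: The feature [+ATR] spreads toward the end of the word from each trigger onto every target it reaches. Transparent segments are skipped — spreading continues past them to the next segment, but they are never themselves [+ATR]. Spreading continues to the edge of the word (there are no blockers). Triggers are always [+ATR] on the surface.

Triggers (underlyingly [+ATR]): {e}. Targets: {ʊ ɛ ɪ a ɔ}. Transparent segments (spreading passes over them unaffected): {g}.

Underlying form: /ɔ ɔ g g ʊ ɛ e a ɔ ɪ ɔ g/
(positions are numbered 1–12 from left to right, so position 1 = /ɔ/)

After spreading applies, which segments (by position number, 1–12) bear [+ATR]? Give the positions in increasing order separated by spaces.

From /e/ at 7 rightward: 8 /a/ → [+ATR]; 9 /ɔ/ → [+ATR]; 10 /ɪ/ → [+ATR]; 11 /ɔ/ → [+ATR]; 12 /g/ transparent; word edge.
Targets with no active source: positions 1 2 5 6 stay [-ATR].

7 8 9 10 11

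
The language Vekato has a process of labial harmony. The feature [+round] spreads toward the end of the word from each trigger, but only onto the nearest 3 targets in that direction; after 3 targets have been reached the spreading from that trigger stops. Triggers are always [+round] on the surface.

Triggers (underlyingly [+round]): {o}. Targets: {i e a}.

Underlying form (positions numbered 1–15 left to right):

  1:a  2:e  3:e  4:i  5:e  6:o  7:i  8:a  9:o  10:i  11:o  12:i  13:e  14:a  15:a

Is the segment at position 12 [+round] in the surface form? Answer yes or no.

From /o/ at 6 rightward: 7 /i/ → [+round]; 8 /a/ → [+round]; 9 /o/ is itself a trigger — this domain ends here.
From /o/ at 9 rightward: 10 /i/ → [+round]; 11 /o/ is itself a trigger — this domain ends here.
From /o/ at 11 rightward: 12 /i/ → [+round]; 13 /e/ → [+round]; 14 /a/ → [+round]; bound reached.
Targets with no active source: positions 1 2 3 4 5 15 stay [-round].
[+round] positions on the surface: 6 7 8 9 10 11 12 13 14.

yes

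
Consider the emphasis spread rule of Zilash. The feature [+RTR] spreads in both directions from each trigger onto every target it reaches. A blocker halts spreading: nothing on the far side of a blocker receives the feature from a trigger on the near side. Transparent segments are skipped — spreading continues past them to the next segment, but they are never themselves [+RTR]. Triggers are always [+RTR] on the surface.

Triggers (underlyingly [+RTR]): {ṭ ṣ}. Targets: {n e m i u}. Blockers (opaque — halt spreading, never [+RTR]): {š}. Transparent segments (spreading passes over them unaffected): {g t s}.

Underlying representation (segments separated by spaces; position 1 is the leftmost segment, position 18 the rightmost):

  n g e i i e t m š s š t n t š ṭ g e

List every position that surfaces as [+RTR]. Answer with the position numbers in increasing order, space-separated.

16 18

From /ṭ/ at 16 rightward: 17 /g/ transparent; 18 /e/ → [+RTR]; word edge.
From /ṭ/ at 16 leftward: 15 /š/ blocks.
Targets with no active source: positions 1 3 4 5 6 8 13 stay [-emphatic].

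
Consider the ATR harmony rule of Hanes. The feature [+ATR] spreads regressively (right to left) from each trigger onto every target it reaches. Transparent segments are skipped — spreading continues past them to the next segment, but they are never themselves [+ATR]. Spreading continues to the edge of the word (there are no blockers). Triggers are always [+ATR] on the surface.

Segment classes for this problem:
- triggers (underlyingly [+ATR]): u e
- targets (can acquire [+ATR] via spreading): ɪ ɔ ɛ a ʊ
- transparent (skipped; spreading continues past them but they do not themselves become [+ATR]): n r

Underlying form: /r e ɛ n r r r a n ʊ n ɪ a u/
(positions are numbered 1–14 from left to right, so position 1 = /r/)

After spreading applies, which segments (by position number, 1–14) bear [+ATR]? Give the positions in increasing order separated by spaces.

2 3 8 10 12 13 14

From /e/ at 2 leftward: 1 /r/ transparent; word edge.
From /u/ at 14 leftward: 13 /a/ → [+ATR]; 12 /ɪ/ → [+ATR]; 11 /n/ transparent; 10 /ʊ/ → [+ATR]; 9 /n/ transparent; 8 /a/ → [+ATR]; 7 /r/ transparent; 6 /r/ transparent; 5 /r/ transparent; 4 /n/ transparent; 3 /ɛ/ → [+ATR]; 2 /e/ is itself a trigger — this domain ends here.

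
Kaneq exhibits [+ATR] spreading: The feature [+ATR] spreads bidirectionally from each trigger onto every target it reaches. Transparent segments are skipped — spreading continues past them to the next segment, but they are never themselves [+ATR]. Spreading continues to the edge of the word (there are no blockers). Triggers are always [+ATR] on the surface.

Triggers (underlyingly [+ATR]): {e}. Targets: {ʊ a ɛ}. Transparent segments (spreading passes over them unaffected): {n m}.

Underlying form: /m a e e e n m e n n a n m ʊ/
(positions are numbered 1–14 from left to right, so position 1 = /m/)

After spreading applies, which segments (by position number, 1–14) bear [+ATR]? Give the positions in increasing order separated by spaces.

From /e/ at 3 rightward: 4 /e/ is itself a trigger — this domain ends here.
From /e/ at 3 leftward: 2 /a/ → [+ATR]; 1 /m/ transparent; word edge.
From /e/ at 4 rightward: 5 /e/ is itself a trigger — this domain ends here.
From /e/ at 4 leftward: 3 /e/ is itself a trigger — this domain ends here.
From /e/ at 5 rightward: 6 /n/ transparent; 7 /m/ transparent; 8 /e/ is itself a trigger — this domain ends here.
From /e/ at 5 leftward: 4 /e/ is itself a trigger — this domain ends here.
From /e/ at 8 rightward: 9 /n/ transparent; 10 /n/ transparent; 11 /a/ → [+ATR]; 12 /n/ transparent; 13 /m/ transparent; 14 /ʊ/ → [+ATR]; word edge.
From /e/ at 8 leftward: 7 /m/ transparent; 6 /n/ transparent; 5 /e/ is itself a trigger — this domain ends here.

2 3 4 5 8 11 14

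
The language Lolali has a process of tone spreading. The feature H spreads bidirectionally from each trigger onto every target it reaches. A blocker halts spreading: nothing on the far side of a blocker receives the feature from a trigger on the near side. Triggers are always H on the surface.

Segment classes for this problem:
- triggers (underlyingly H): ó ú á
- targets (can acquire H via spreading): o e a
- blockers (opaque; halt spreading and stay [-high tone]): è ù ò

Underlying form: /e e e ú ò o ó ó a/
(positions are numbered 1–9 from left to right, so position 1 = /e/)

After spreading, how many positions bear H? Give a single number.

8

From /ú/ at 4 rightward: 5 /ò/ blocks.
From /ú/ at 4 leftward: 3 /e/ → H; 2 /e/ → H; 1 /e/ → H; word edge.
From /ó/ at 7 rightward: 8 /ó/ is itself a trigger — this domain ends here.
From /ó/ at 7 leftward: 6 /o/ → H; 5 /ò/ blocks.
From /ó/ at 8 rightward: 9 /a/ → H; word edge.
From /ó/ at 8 leftward: 7 /ó/ is itself a trigger — this domain ends here.
H positions on the surface: 1 2 3 4 6 7 8 9.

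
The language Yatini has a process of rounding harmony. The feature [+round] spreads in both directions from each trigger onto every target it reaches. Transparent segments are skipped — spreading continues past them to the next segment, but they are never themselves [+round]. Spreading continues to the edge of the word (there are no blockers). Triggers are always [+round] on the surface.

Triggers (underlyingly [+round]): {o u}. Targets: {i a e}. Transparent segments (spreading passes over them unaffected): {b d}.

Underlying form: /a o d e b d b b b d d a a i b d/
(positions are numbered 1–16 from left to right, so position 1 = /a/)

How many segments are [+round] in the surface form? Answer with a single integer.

6

From /o/ at 2 rightward: 3 /d/ transparent; 4 /e/ → [+round]; 5 /b/ transparent; 6 /d/ transparent; 7 /b/ transparent; 8 /b/ transparent; 9 /b/ transparent; 10 /d/ transparent; 11 /d/ transparent; 12 /a/ → [+round]; 13 /a/ → [+round]; 14 /i/ → [+round]; 15 /b/ transparent; 16 /d/ transparent; word edge.
From /o/ at 2 leftward: 1 /a/ → [+round]; word edge.
[+round] positions on the surface: 1 2 4 12 13 14.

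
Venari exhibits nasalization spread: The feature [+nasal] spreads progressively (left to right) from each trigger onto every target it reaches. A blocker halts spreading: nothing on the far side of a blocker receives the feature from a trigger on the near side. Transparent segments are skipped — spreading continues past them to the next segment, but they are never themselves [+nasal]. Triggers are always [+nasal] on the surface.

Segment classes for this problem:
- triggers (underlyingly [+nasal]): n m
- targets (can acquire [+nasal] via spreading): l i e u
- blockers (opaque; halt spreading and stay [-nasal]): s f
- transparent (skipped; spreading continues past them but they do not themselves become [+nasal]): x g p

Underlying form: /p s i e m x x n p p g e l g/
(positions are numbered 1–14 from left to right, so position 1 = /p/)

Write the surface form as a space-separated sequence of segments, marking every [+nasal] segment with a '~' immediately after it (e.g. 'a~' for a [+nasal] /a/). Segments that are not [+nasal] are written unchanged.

p s i e m~ x x n~ p p g e~ l~ g

From /m/ at 5 rightward: 6 /x/ transparent; 7 /x/ transparent; 8 /n/ is itself a trigger — this domain ends here.
From /n/ at 8 rightward: 9 /p/ transparent; 10 /p/ transparent; 11 /g/ transparent; 12 /e/ → [+nasal]; 13 /l/ → [+nasal]; 14 /g/ transparent; word edge.
Targets with no active source: positions 3 4 stay [-nasal].
[+nasal] positions on the surface: 5 8 12 13.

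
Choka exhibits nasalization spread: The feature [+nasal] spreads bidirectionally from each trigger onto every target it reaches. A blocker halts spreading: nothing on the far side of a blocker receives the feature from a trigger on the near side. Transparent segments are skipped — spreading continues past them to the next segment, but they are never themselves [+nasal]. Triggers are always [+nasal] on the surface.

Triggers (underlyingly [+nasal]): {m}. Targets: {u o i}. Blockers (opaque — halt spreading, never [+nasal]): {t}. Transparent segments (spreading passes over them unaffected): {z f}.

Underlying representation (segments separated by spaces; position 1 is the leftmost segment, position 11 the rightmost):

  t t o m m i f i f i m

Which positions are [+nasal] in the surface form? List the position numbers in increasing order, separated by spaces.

3 4 5 6 8 10 11

From /m/ at 4 rightward: 5 /m/ is itself a trigger — this domain ends here.
From /m/ at 4 leftward: 3 /o/ → [+nasal]; 2 /t/ blocks.
From /m/ at 5 rightward: 6 /i/ → [+nasal]; 7 /f/ transparent; 8 /i/ → [+nasal]; 9 /f/ transparent; 10 /i/ → [+nasal]; 11 /m/ is itself a trigger — this domain ends here.
From /m/ at 5 leftward: 4 /m/ is itself a trigger — this domain ends here.
From /m/ at 11 rightward: word edge.
From /m/ at 11 leftward: 10 /i/ → [+nasal]; 9 /f/ transparent; 8 /i/ → [+nasal]; 7 /f/ transparent; 6 /i/ → [+nasal]; 5 /m/ is itself a trigger — this domain ends here.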